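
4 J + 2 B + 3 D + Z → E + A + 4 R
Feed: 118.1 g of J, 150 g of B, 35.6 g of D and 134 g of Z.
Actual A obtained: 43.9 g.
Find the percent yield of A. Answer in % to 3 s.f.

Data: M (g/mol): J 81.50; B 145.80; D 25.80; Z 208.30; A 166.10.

73.0 %

n(J) = 118.1 / 81.50 = 1.449 mol
n(B) = 150.0 / 145.80 = 1.029 mol
n(D) = 35.60 / 25.80 = 1.380 mol
n(Z) = 134.0 / 208.30 = 0.6433 mol
n/ν → J: 0.3623, B: 0.5145, D: 0.4600, Z: 0.6433; J is limiting.
theoretical n(A) = (1/4) × 1.449 = 0.3623 mol → 60.18 g
% yield = 43.9 / 60.18 × 100 = 72.95 %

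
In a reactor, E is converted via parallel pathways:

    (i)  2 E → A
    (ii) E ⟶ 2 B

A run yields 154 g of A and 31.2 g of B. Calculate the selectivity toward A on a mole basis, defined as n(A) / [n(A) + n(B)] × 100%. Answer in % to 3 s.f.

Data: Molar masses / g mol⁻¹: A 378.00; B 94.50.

55.2 %

n(A) = 154 / 378.00 = 0.4074 mol
n(B) = 31.2 / 94.50 = 0.3302 mol
selectivity = 0.4074/(0.4074+0.3302) × 100 = 55.23 %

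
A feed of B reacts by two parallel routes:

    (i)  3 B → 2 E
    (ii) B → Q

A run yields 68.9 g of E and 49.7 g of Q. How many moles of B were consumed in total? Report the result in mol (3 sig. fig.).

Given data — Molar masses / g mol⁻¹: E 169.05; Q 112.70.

n(E) = 68.9 / 169.05 = 0.4076 mol
n(Q) = 49.7 / 112.70 = 0.4410 mol
n(B) via (i) = (3/2)×0.4076 = 0.6114 mol
n(B) via (ii) = (1/1)×0.4410 = 0.4410 mol
total n(B) = 0.6114 + 0.4410 = 1.052 mol

1.05 mol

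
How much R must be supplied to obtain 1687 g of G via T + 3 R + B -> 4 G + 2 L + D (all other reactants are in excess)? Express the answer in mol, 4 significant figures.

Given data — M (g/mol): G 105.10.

12.04 mol

n(G) = 1687 / 105.10 = 16.05 mol
n(R) = (3/4) × 16.05 = 12.04 mol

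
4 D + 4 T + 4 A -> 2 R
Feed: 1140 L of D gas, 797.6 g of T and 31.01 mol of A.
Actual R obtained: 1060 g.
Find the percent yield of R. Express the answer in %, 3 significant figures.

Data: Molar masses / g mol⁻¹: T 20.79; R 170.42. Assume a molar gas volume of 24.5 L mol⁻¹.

40.1 %

n(D) = 1140 / 24.5 = 46.53 mol
n(T) = 797.6 / 20.79 = 38.36 mol
n(A) = 31.01 mol
n/ν for D = 46.53/4 = 11.63
n/ν for T = 38.36/4 = 9.590
n/ν for A = 31.01/4 = 7.753
Smallest n/ν is A → limiting reagent.
theoretical n(R) = (2/4) × 31.01 = 15.51 mol → 2643 g
% yield = 1060 / 2643 × 100 = 40.11 %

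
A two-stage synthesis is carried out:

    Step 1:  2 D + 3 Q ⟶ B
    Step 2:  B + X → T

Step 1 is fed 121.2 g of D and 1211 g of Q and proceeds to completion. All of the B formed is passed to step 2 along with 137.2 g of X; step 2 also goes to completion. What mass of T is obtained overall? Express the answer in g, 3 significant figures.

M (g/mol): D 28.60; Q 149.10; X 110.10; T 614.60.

Step 1:
n(D) = 121.2 / 28.60 = 4.238 mol
n(Q) = 1211 / 149.10 = 8.122 mol
n/ν for D = 4.238/2 = 2.119
n/ν for Q = 8.122/3 = 2.707
Smallest n/ν is D → limiting reagent.
n(B) produced = (1/2) × 4.238 = 2.119 mol
Step 2:
n(B) available = 2.119 mol
n(X) = 137.2 / 110.10 = 1.246 mol
n/ν for B = 2.119/1 = 2.119
n/ν for X = 1.246/1 = 1.246
Smallest n/ν is X → limiting reagent.
n(T) = (1/1) × 1.246 = 1.246 mol
mass = 1.246 × 614.60 = 765.8 g

766 g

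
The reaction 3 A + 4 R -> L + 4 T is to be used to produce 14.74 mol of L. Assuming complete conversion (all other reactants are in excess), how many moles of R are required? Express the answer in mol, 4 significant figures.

n(L) = 14.74 mol
n(R) = (4/1) × 14.74 = 58.96 mol

58.96 mol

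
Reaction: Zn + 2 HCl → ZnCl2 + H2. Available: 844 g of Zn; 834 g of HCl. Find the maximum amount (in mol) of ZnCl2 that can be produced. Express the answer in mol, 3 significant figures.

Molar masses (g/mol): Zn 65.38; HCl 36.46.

11.4 mol

n(Zn) = 844.0 / 65.38 = 12.91 mol
n(HCl) = 834.0 / 36.46 = 22.87 mol
n/ν → Zn: 12.91, HCl: 11.44; HCl is limiting.
n(ZnCl2) = (1/2) × 22.87 = 11.44 mol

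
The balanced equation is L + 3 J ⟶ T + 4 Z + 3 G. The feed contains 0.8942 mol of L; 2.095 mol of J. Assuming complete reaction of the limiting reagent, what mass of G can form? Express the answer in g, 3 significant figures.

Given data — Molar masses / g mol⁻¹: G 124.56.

261 g

n(L) = 0.8942 mol
n(J) = 2.095 mol
n/ν for L = 0.8942/1 = 0.8942
n/ν for J = 2.095/3 = 0.6983
Smallest n/ν is J → limiting reagent.
n(G) = (3/3) × 2.095 = 2.095 mol
mass = 2.095 × 124.56 = 261.0 g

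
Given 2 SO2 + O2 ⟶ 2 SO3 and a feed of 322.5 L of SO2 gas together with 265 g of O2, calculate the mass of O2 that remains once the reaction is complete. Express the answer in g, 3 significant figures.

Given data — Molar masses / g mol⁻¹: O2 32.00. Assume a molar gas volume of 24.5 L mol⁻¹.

n(SO2) = 322.5 / 24.5 = 13.16 mol
n(O2) = 265.0 / 32.00 = 8.281 mol
n/ν for SO2 = 13.16/2 = 6.580
n/ν for O2 = 8.281/1 = 8.281
Smallest n/ν is SO2 → limiting reagent.
O2 consumed = (1/2) × 13.16 = 6.580 mol
O2 remaining = 8.281 − 6.580 = 1.701 mol
mass = 1.701 × 32.00 = 54.43 g

54.4 g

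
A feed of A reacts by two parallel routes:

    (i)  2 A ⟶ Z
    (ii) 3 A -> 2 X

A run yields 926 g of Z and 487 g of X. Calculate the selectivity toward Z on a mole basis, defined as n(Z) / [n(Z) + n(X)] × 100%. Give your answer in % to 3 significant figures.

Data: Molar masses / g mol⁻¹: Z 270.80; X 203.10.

58.8 %

n(Z) = 926 / 270.80 = 3.419 mol
n(X) = 487 / 203.10 = 2.398 mol
selectivity = 3.419/(3.419+2.398) × 100 = 58.78 %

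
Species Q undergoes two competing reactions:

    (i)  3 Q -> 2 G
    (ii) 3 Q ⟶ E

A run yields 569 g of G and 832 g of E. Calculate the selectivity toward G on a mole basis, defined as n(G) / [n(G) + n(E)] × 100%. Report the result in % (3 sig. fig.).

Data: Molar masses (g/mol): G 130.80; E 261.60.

n(G) = 569 / 130.80 = 4.350 mol
n(E) = 832 / 261.60 = 3.180 mol
selectivity = 4.350/(4.350+3.180) × 100 = 57.77 %

57.8 %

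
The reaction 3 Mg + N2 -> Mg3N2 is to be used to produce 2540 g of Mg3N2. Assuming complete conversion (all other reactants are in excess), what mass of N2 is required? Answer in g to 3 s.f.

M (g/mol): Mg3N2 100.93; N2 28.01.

705 g

n(Mg3N2) = 2540 / 100.93 = 25.17 mol
n(N2) = (1/1) × 25.17 = 25.17 mol
mass = 25.17 × 28.01 = 705.0 g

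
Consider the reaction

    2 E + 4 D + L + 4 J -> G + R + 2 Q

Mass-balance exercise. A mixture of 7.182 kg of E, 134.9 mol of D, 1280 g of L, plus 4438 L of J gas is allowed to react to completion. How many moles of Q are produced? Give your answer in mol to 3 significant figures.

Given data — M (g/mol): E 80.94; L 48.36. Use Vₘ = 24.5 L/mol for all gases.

n(E) = 7.182×1000 / 80.94 = 88.73 mol
n(D) = 134.9 mol
n(L) = 1280 / 48.36 = 26.47 mol
n(J) = 4438 / 24.5 = 181.1 mol
n/ν → E: 44.37, D: 33.73, L: 26.47, J: 45.28; L is limiting.
n(Q) = (2/1) × 26.47 = 52.94 mol

52.9 mol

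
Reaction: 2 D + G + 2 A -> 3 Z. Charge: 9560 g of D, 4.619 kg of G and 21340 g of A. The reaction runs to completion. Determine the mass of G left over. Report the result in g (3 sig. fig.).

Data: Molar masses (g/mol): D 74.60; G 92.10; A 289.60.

n(D) = 9560 / 74.60 = 128.2 mol
n(G) = 4.619×1000 / 92.10 = 50.15 mol
n(A) = 21340 / 289.60 = 73.69 mol
n/ν for D = 128.2/2 = 64.10
n/ν for G = 50.15/1 = 50.15
n/ν for A = 73.69/2 = 36.85
Smallest n/ν is A → limiting reagent.
G consumed = (1/2) × 73.69 = 36.85 mol
G remaining = 50.15 − 36.85 = 13.30 mol
mass = 13.30 × 92.10 = 1225 g

1230 g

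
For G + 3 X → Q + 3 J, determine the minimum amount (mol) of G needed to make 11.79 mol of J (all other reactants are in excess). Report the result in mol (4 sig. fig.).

n(J) = 11.79 mol
n(G) = (1/3) × 11.79 = 3.930 mol

3.930 mol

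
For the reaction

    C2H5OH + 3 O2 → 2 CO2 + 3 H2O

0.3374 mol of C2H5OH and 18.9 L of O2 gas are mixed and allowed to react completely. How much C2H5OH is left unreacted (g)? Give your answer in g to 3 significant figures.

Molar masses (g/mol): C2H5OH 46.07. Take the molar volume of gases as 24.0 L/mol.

n(C2H5OH) = 0.3374 mol
n(O2) = 18.90 / 24.0 = 0.7875 mol
n/ν for C2H5OH = 0.3374/1 = 0.3374
n/ν for O2 = 0.7875/3 = 0.2625
Smallest n/ν is O2 → limiting reagent.
C2H5OH consumed = (1/3) × 0.7875 = 0.2625 mol
C2H5OH remaining = 0.3374 − 0.2625 = 0.07490 mol
mass = 0.07490 × 46.07 = 3.451 g

3.45 g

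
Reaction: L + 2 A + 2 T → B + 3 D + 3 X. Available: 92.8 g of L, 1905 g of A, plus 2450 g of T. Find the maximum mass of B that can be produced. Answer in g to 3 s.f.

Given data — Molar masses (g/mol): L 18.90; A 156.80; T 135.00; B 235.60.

1160 g

n(L) = 92.80 / 18.90 = 4.910 mol
n(A) = 1905 / 156.80 = 12.15 mol
n(T) = 2450 / 135.00 = 18.15 mol
n/ν for L = 4.910/1 = 4.910
n/ν for A = 12.15/2 = 6.075
n/ν for T = 18.15/2 = 9.075
Smallest n/ν is L → limiting reagent.
n(B) = (1/1) × 4.910 = 4.910 mol
mass = 4.910 × 235.60 = 1157 g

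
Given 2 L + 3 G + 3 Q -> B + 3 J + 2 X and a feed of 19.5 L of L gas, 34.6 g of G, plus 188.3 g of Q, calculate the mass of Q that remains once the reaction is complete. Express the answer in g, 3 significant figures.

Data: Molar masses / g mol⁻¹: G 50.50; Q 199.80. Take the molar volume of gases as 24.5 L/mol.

51.4 g

n(L) = 19.50 / 24.5 = 0.7959 mol
n(G) = 34.60 / 50.50 = 0.6851 mol
n(Q) = 188.3 / 199.80 = 0.9424 mol
n/ν → L: 0.3980, G: 0.2284, Q: 0.3141; G is limiting.
Q consumed = (3/3) × 0.6851 = 0.6851 mol
Q remaining = 0.9424 − 0.6851 = 0.2573 mol
mass = 0.2573 × 199.80 = 51.41 g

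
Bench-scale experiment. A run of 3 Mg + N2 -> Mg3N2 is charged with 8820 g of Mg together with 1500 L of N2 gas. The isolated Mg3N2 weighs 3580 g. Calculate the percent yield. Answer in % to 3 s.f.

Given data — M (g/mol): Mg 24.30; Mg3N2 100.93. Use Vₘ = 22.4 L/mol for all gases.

53.0 %

n(Mg) = 8820 / 24.30 = 363.0 mol
n(N2) = 1500 / 22.4 = 66.96 mol
n/ν for Mg = 363.0/3 = 121.0
n/ν for N2 = 66.96/1 = 66.96
Smallest n/ν is N2 → limiting reagent.
theoretical n(Mg3N2) = (1/1) × 66.96 = 66.96 mol → 6758 g
% yield = 3580 / 6758 × 100 = 52.97 %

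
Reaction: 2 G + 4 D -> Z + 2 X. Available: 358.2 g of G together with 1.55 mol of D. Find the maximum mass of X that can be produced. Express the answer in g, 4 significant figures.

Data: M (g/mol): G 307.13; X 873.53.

n(G) = 358.2 / 307.13 = 1.166 mol
n(D) = 1.550 mol
n/ν → G: 0.5830, D: 0.3875; D is limiting.
n(X) = (2/4) × 1.550 = 0.7750 mol
mass = 0.7750 × 873.53 = 677.0 g

677.0 g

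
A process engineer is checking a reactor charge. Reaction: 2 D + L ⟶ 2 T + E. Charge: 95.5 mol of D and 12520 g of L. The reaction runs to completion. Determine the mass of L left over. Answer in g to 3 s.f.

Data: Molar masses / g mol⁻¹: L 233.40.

1380 g

n(D) = 95.50 mol
n(L) = 12520 / 233.40 = 53.64 mol
n/ν for D = 95.50/2 = 47.75
n/ν for L = 53.64/1 = 53.64
Smallest n/ν is D → limiting reagent.
L consumed = (1/2) × 95.50 = 47.75 mol
L remaining = 53.64 − 47.75 = 5.890 mol
mass = 5.890 × 233.40 = 1375 g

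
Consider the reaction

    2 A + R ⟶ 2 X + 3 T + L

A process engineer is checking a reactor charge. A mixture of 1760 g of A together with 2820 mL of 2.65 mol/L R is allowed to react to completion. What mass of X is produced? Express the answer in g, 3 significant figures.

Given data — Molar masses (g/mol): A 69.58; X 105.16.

1570 g

n(A) = 1760 / 69.58 = 25.29 mol
n(R) = 2.65 × 2820/1000 = 7.473 mol
n/ν → A: 12.65, R: 7.473; R is limiting.
n(X) = (2/1) × 7.473 = 14.95 mol
mass = 14.95 × 105.16 = 1572 g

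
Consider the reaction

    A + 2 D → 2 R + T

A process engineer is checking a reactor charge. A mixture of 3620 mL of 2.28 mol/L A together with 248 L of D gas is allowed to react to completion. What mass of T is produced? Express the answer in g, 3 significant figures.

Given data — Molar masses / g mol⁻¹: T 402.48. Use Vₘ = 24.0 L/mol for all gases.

n(A) = 2.28 × 3620/1000 = 8.254 mol
n(D) = 248.0 / 24.0 = 10.33 mol
n/ν → A: 8.254, D: 5.165; D is limiting.
n(T) = (1/2) × 10.33 = 5.165 mol
mass = 5.165 × 402.48 = 2079 g

2080 g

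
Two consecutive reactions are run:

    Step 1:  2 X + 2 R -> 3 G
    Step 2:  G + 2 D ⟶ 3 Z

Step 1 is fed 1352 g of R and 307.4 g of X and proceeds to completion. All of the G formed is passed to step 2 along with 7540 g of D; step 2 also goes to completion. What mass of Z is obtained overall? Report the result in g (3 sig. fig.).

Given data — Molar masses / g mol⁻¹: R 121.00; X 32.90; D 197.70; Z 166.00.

Step 1:
n(R) = 1352 / 121.00 = 11.17 mol
n(X) = 307.4 / 32.90 = 9.343 mol
n/ν → R: 5.585, X: 4.672; X is limiting.
n(G) produced = (3/2) × 9.343 = 14.01 mol
Step 2:
n(G) available = 14.01 mol
n(D) = 7540 / 197.70 = 38.14 mol
n/ν → G: 14.01, D: 19.07; G is limiting.
n(Z) = (3/1) × 14.01 = 42.03 mol
mass = 42.03 × 166.00 = 6977 g

6980 g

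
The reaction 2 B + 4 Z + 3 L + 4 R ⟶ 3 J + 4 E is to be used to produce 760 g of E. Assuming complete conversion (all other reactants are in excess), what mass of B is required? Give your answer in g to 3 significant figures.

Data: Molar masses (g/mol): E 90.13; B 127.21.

n(E) = 760 / 90.13 = 8.432 mol
n(B) = (2/4) × 8.432 = 4.216 mol
mass = 4.216 × 127.21 = 536.3 g

536 g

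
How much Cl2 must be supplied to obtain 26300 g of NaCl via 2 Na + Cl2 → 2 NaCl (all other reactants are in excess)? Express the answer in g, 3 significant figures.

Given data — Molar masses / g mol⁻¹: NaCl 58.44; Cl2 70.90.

16000 g

n(NaCl) = 26300 / 58.44 = 450.0 mol
n(Cl2) = (1/2) × 450.0 = 225.0 mol
mass = 225.0 × 70.90 = 15950 g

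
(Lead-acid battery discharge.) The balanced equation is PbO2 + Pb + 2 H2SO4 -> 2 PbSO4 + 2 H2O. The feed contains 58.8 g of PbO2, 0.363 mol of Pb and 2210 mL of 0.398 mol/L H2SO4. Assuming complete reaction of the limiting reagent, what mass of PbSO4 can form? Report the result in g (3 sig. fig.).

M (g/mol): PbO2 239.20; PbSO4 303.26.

149 g

n(PbO2) = 58.80 / 239.20 = 0.2458 mol
n(Pb) = 0.3630 mol
n(H2SO4) = 0.398 × 2210/1000 = 0.8796 mol
n/ν → PbO2: 0.2458, Pb: 0.3630, H2SO4: 0.4398; PbO2 is limiting.
n(PbSO4) = (2/1) × 0.2458 = 0.4916 mol
mass = 0.4916 × 303.26 = 149.1 g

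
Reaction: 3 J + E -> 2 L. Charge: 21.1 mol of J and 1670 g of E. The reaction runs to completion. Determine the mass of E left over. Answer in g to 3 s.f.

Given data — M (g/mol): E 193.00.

n(J) = 21.10 mol
n(E) = 1670 / 193.00 = 8.653 mol
n/ν for J = 21.10/3 = 7.033
n/ν for E = 8.653/1 = 8.653
Smallest n/ν is J → limiting reagent.
E consumed = (1/3) × 21.10 = 7.033 mol
E remaining = 8.653 − 7.033 = 1.620 mol
mass = 1.620 × 193.00 = 312.7 g

313 g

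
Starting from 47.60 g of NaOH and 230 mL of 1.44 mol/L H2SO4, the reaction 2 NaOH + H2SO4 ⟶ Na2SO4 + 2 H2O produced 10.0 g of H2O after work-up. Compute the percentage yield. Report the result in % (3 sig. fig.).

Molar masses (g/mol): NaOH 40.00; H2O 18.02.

83.8 %

n(NaOH) = 47.60 / 40.00 = 1.190 mol
n(H2SO4) = 1.44 × 230.0/1000 = 0.3312 mol
n/ν for NaOH = 1.190/2 = 0.5950
n/ν for H2SO4 = 0.3312/1 = 0.3312
Smallest n/ν is H2SO4 → limiting reagent.
theoretical n(H2O) = (2/1) × 0.3312 = 0.6624 mol → 11.94 g
% yield = 10.0 / 11.94 × 100 = 83.75 %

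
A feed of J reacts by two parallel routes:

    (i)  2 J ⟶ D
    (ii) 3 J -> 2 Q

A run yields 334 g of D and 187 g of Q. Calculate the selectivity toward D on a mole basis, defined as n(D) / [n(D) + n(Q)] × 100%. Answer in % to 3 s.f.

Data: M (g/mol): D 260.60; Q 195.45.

n(D) = 334 / 260.60 = 1.282 mol
n(Q) = 187 / 195.45 = 0.9568 mol
selectivity = 1.282/(1.282+0.9568) × 100 = 57.26 %

57.3 %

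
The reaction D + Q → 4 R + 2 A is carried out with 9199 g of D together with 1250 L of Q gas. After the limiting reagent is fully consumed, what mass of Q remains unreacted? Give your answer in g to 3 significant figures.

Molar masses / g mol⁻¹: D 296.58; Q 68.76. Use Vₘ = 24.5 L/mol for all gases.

1380 g

n(D) = 9199 / 296.58 = 31.02 mol
n(Q) = 1250 / 24.5 = 51.02 mol
n/ν → D: 31.02, Q: 51.02; D is limiting.
Q consumed = (1/1) × 31.02 = 31.02 mol
Q remaining = 51.02 − 31.02 = 20.00 mol
mass = 20.00 × 68.76 = 1375 g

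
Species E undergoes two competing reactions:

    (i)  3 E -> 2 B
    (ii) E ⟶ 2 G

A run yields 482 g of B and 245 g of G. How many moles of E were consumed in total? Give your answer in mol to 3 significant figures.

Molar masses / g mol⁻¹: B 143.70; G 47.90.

7.59 mol

n(B) = 482 / 143.70 = 3.354 mol
n(G) = 245 / 47.90 = 5.115 mol
n(E) via (i) = (3/2)×3.354 = 5.031 mol
n(E) via (ii) = (1/2)×5.115 = 2.558 mol
total n(E) = 5.031 + 2.558 = 7.589 mol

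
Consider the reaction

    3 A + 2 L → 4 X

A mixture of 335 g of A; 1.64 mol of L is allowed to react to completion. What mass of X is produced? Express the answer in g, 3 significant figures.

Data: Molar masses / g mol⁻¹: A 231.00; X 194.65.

376 g

n(A) = 335.0 / 231.00 = 1.450 mol
n(L) = 1.640 mol
n/ν → A: 0.4833, L: 0.8200; A is limiting.
n(X) = (4/3) × 1.450 = 1.933 mol
mass = 1.933 × 194.65 = 376.3 g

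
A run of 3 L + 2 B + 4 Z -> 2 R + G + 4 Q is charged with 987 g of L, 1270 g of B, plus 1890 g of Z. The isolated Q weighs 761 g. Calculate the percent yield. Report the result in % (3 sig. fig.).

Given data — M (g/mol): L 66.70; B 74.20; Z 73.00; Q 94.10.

41.0 %

n(L) = 987.0 / 66.70 = 14.80 mol
n(B) = 1270 / 74.20 = 17.12 mol
n(Z) = 1890 / 73.00 = 25.89 mol
n/ν for L = 14.80/3 = 4.933
n/ν for B = 17.12/2 = 8.560
n/ν for Z = 25.89/4 = 6.473
Smallest n/ν is L → limiting reagent.
theoretical n(Q) = (4/3) × 14.80 = 19.73 mol → 1857 g
% yield = 761 / 1857 × 100 = 40.98 %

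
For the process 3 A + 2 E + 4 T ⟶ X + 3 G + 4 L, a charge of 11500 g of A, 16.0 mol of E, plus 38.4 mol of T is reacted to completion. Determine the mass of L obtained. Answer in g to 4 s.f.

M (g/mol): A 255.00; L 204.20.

6534 g

n(A) = 11500 / 255.00 = 45.10 mol
n(E) = 16.00 mol
n(T) = 38.40 mol
n/ν → A: 15.03, E: 8.000, T: 9.600; E is limiting.
n(L) = (4/2) × 16.00 = 32.00 mol
mass = 32.00 × 204.20 = 6534 g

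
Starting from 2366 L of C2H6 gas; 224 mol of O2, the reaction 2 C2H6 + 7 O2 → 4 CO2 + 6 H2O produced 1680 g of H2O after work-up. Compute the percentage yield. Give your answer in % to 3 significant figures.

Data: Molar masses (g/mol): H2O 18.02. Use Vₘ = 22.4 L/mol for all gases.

n(C2H6) = 2366 / 22.4 = 105.6 mol
n(O2) = 224.0 mol
n/ν → C2H6: 52.80, O2: 32.00; O2 is limiting.
theoretical n(H2O) = (6/7) × 224.0 = 192.0 mol → 3460 g
% yield = 1680 / 3460 × 100 = 48.55 %

48.6 %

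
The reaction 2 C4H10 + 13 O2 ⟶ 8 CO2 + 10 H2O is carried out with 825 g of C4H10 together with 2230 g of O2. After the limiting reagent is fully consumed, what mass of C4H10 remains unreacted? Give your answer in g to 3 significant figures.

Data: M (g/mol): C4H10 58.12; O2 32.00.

202 g

n(C4H10) = 825.0 / 58.12 = 14.19 mol
n(O2) = 2230 / 32.00 = 69.69 mol
n/ν for C4H10 = 14.19/2 = 7.095
n/ν for O2 = 69.69/13 = 5.361
Smallest n/ν is O2 → limiting reagent.
C4H10 consumed = (2/13) × 69.69 = 10.72 mol
C4H10 remaining = 14.19 − 10.72 = 3.470 mol
mass = 3.470 × 58.12 = 201.7 g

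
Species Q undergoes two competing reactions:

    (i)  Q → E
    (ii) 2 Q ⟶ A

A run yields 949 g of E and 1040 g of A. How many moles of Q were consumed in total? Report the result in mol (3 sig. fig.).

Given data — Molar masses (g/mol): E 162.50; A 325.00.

12.2 mol

n(E) = 949 / 162.50 = 5.840 mol
n(A) = 1040 / 325.00 = 3.200 mol
n(Q) via (i) = (1/1)×5.840 = 5.840 mol
n(Q) via (ii) = (2/1)×3.200 = 6.400 mol
total n(Q) = 5.840 + 6.400 = 12.24 mol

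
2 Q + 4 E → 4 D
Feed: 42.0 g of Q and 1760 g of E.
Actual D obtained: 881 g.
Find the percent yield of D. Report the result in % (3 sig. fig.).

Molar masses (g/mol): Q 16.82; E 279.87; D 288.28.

61.2 %

n(Q) = 42.00 / 16.82 = 2.497 mol
n(E) = 1760 / 279.87 = 6.289 mol
n/ν for Q = 2.497/2 = 1.249
n/ν for E = 6.289/4 = 1.572
Smallest n/ν is Q → limiting reagent.
theoretical n(D) = (4/2) × 2.497 = 4.994 mol → 1440 g
% yield = 881 / 1440 × 100 = 61.18 %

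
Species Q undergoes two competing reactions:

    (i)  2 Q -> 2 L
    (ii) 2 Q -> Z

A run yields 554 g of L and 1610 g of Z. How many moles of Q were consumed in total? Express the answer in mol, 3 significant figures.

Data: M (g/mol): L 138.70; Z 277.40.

n(L) = 554 / 138.70 = 3.994 mol
n(Z) = 1610 / 277.40 = 5.804 mol
n(Q) via (i) = (2/2)×3.994 = 3.994 mol
n(Q) via (ii) = (2/1)×5.804 = 11.61 mol
total n(Q) = 3.994 + 11.61 = 15.60 mol

15.6 mol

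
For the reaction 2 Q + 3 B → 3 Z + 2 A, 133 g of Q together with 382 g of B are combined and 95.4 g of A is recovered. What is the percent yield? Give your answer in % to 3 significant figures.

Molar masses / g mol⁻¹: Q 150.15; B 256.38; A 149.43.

n(Q) = 133.0 / 150.15 = 0.8858 mol
n(B) = 382.0 / 256.38 = 1.490 mol
n/ν → Q: 0.4429, B: 0.4967; Q is limiting.
theoretical n(A) = (2/2) × 0.8858 = 0.8858 mol → 132.4 g
% yield = 95.4 / 132.4 × 100 = 72.05 %

72.1 %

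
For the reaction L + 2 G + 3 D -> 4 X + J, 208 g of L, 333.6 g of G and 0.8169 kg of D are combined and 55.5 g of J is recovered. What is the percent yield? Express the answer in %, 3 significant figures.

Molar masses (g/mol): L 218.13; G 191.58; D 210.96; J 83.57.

76.3 %

n(L) = 208.0 / 218.13 = 0.9536 mol
n(G) = 333.6 / 191.58 = 1.741 mol
n(D) = 0.8169×1000 / 210.96 = 3.872 mol
n/ν for L = 0.9536/1 = 0.9536
n/ν for G = 1.741/2 = 0.8705
n/ν for D = 3.872/3 = 1.291
Smallest n/ν is G → limiting reagent.
theoretical n(J) = (1/2) × 1.741 = 0.8705 mol → 72.75 g
% yield = 55.5 / 72.75 × 100 = 76.29 %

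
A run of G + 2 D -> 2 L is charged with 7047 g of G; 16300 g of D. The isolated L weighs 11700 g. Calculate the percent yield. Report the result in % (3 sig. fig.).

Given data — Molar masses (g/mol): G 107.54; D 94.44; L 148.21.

n(G) = 7047 / 107.54 = 65.53 mol
n(D) = 16300 / 94.44 = 172.6 mol
n/ν for G = 65.53/1 = 65.53
n/ν for D = 172.6/2 = 86.30
Smallest n/ν is G → limiting reagent.
theoretical n(L) = (2/1) × 65.53 = 131.1 mol → 19430 g
% yield = 11700 / 19430 × 100 = 60.22 %

60.2 %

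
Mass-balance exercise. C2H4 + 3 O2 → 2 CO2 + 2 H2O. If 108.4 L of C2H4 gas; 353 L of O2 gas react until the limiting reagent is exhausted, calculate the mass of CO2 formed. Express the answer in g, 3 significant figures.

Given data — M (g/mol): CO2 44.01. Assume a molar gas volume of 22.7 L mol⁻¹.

n(C2H4) = 108.4 / 22.7 = 4.775 mol
n(O2) = 353.0 / 22.7 = 15.55 mol
n/ν → C2H4: 4.775, O2: 5.183; C2H4 is limiting.
n(CO2) = (2/1) × 4.775 = 9.550 mol
mass = 9.550 × 44.01 = 420.3 g

420 g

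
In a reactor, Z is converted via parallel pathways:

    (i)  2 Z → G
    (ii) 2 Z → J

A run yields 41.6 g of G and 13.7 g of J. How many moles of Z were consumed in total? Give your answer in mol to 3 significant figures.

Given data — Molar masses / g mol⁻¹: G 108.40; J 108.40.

1.02 mol

n(G) = 41.6 / 108.40 = 0.3838 mol
n(J) = 13.7 / 108.40 = 0.1264 mol
n(Z) via (i) = (2/1)×0.3838 = 0.7676 mol
n(Z) via (ii) = (2/1)×0.1264 = 0.2528 mol
total n(Z) = 0.7676 + 0.2528 = 1.020 mol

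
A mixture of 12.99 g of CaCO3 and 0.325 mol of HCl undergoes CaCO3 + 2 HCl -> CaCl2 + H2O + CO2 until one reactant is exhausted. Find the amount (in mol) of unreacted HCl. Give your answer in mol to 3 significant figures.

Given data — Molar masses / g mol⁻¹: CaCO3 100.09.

0.0654 mol

n(CaCO3) = 12.99 / 100.09 = 0.1298 mol
n(HCl) = 0.3250 mol
n/ν for CaCO3 = 0.1298/1 = 0.1298
n/ν for HCl = 0.3250/2 = 0.1625
Smallest n/ν is CaCO3 → limiting reagent.
HCl consumed = (2/1) × 0.1298 = 0.2596 mol
HCl remaining = 0.3250 − 0.2596 = 0.06540 mol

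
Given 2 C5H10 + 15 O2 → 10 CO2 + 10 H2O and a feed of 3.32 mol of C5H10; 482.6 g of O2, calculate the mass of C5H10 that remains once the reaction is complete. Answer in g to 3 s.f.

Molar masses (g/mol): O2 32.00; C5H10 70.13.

91.8 g

n(C5H10) = 3.320 mol
n(O2) = 482.6 / 32.00 = 15.08 mol
n/ν for C5H10 = 3.320/2 = 1.660
n/ν for O2 = 15.08/15 = 1.005
Smallest n/ν is O2 → limiting reagent.
C5H10 consumed = (2/15) × 15.08 = 2.011 mol
C5H10 remaining = 3.320 − 2.011 = 1.309 mol
mass = 1.309 × 70.13 = 91.80 g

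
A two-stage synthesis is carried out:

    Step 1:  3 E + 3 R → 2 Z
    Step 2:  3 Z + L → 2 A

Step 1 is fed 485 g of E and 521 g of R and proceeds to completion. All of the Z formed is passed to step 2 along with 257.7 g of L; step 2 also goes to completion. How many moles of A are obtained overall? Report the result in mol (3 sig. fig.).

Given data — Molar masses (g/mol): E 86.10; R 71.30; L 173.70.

2.50 mol

Step 1:
n(E) = 485.0 / 86.10 = 5.633 mol
n(R) = 521.0 / 71.30 = 7.307 mol
n/ν → E: 1.878, R: 2.436; E is limiting.
n(Z) produced = (2/3) × 5.633 = 3.755 mol
Step 2:
n(Z) available = 3.755 mol
n(L) = 257.7 / 173.70 = 1.484 mol
n/ν → Z: 1.252, L: 1.484; Z is limiting.
n(A) = (2/3) × 3.755 = 2.503 mol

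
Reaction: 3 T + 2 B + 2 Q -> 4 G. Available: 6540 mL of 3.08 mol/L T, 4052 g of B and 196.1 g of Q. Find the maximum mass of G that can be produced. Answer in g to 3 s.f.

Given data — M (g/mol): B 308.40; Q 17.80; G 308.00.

n(T) = 3.08 × 6540/1000 = 20.14 mol
n(B) = 4052 / 308.40 = 13.14 mol
n(Q) = 196.1 / 17.80 = 11.02 mol
n/ν → T: 6.713, B: 6.570, Q: 5.510; Q is limiting.
n(G) = (4/2) × 11.02 = 22.04 mol
mass = 22.04 × 308.00 = 6788 g

6790 g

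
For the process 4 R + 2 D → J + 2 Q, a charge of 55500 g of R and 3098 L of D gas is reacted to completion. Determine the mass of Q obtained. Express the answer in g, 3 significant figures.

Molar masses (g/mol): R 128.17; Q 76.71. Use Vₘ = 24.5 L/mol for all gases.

n(R) = 55500 / 128.17 = 433.0 mol
n(D) = 3098 / 24.5 = 126.4 mol
n/ν → R: 108.3, D: 63.20; D is limiting.
n(Q) = (2/2) × 126.4 = 126.4 mol
mass = 126.4 × 76.71 = 9696 g

9700 g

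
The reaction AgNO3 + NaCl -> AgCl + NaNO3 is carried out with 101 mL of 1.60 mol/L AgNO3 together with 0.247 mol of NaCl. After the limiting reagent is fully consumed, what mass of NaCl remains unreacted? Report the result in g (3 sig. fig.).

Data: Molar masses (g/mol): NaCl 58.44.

n(AgNO3) = 1.60 × 101.0/1000 = 0.1616 mol
n(NaCl) = 0.2470 mol
n/ν for AgNO3 = 0.1616/1 = 0.1616
n/ν for NaCl = 0.2470/1 = 0.2470
Smallest n/ν is AgNO3 → limiting reagent.
NaCl consumed = (1/1) × 0.1616 = 0.1616 mol
NaCl remaining = 0.2470 − 0.1616 = 0.08540 mol
mass = 0.08540 × 58.44 = 4.991 g

4.99 g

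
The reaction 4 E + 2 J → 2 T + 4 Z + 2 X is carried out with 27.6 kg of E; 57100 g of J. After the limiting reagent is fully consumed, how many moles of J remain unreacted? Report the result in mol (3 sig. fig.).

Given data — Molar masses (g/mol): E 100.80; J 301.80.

52.3 mol

n(E) = 27.60×1000 / 100.80 = 273.8 mol
n(J) = 57100 / 301.80 = 189.2 mol
n/ν → E: 68.45, J: 94.60; E is limiting.
J consumed = (2/4) × 273.8 = 136.9 mol
J remaining = 189.2 − 136.9 = 52.30 mol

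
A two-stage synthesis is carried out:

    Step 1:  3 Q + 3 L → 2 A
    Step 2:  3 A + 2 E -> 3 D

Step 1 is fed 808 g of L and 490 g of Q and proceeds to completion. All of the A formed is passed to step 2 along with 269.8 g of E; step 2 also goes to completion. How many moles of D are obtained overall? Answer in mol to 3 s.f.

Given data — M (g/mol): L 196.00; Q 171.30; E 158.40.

Step 1:
n(L) = 808.0 / 196.00 = 4.122 mol
n(Q) = 490.0 / 171.30 = 2.860 mol
n/ν for L = 4.122/3 = 1.374
n/ν for Q = 2.860/3 = 0.9533
Smallest n/ν is Q → limiting reagent.
n(A) produced = (2/3) × 2.860 = 1.907 mol
Step 2:
n(A) available = 1.907 mol
n(E) = 269.8 / 158.40 = 1.703 mol
n/ν for A = 1.907/3 = 0.6357
n/ν for E = 1.703/2 = 0.8515
Smallest n/ν is A → limiting reagent.
n(D) = (3/3) × 1.907 = 1.907 mol

1.91 mol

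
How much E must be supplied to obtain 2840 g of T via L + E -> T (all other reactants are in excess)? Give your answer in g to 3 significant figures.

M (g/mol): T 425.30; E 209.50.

n(T) = 2840 / 425.30 = 6.678 mol
n(E) = (1/1) × 6.678 = 6.678 mol
mass = 6.678 × 209.50 = 1399 g

1400 g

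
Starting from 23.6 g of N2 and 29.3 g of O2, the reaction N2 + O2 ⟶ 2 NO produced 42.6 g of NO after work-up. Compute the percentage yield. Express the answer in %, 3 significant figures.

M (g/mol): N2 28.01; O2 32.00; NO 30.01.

84.2 %

n(N2) = 23.60 / 28.01 = 0.8426 mol
n(O2) = 29.30 / 32.00 = 0.9156 mol
n/ν for N2 = 0.8426/1 = 0.8426
n/ν for O2 = 0.9156/1 = 0.9156
Smallest n/ν is N2 → limiting reagent.
theoretical n(NO) = (2/1) × 0.8426 = 1.685 mol → 50.57 g
% yield = 42.6 / 50.57 × 100 = 84.24 %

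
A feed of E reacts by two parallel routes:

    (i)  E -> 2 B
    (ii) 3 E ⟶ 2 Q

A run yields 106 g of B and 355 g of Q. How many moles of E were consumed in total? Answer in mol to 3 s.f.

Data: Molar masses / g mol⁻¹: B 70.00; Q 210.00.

n(B) = 106 / 70.00 = 1.514 mol
n(Q) = 355 / 210.00 = 1.690 mol
n(E) via (i) = (1/2)×1.514 = 0.7570 mol
n(E) via (ii) = (3/2)×1.690 = 2.535 mol
total n(E) = 0.7570 + 2.535 = 3.292 mol

3.29 mol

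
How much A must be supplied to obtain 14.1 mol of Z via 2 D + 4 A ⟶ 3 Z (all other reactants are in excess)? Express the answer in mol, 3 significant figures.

n(Z) = 14.10 mol
n(A) = (4/3) × 14.10 = 18.80 mol

18.8 mol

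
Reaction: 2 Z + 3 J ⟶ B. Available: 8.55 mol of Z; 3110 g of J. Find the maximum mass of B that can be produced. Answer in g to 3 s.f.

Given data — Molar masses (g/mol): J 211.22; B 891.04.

n(Z) = 8.550 mol
n(J) = 3110 / 211.22 = 14.72 mol
n/ν for Z = 8.550/2 = 4.275
n/ν for J = 14.72/3 = 4.907
Smallest n/ν is Z → limiting reagent.
n(B) = (1/2) × 8.550 = 4.275 mol
mass = 4.275 × 891.04 = 3809 g

3810 g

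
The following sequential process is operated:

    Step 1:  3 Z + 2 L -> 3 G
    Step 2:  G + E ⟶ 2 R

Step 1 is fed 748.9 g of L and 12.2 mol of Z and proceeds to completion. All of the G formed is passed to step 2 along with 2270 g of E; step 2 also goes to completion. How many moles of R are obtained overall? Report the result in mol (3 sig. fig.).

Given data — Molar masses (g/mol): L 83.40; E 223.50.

20.3 mol

Step 1:
n(L) = 748.9 / 83.40 = 8.980 mol
n(Z) = 12.20 mol
n/ν for L = 8.980/2 = 4.490
n/ν for Z = 12.20/3 = 4.067
Smallest n/ν is Z → limiting reagent.
n(G) produced = (3/3) × 12.20 = 12.20 mol
Step 2:
n(G) available = 12.20 mol
n(E) = 2270 / 223.50 = 10.16 mol
n/ν for G = 12.20/1 = 12.20
n/ν for E = 10.16/1 = 10.16
Smallest n/ν is E → limiting reagent.
n(R) = (2/1) × 10.16 = 20.32 mol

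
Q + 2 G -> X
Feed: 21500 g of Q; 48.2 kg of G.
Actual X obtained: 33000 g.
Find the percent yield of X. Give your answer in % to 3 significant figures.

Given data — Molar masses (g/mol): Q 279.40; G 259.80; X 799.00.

53.7 %

n(Q) = 21500 / 279.40 = 76.95 mol
n(G) = 48.20×1000 / 259.80 = 185.5 mol
n/ν for Q = 76.95/1 = 76.95
n/ν for G = 185.5/2 = 92.75
Smallest n/ν is Q → limiting reagent.
theoretical n(X) = (1/1) × 76.95 = 76.95 mol → 61480 g
% yield = 33000 / 61480 × 100 = 53.68 %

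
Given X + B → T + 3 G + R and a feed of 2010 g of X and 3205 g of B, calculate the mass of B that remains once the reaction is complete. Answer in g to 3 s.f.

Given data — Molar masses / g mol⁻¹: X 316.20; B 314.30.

n(X) = 2010 / 316.20 = 6.357 mol
n(B) = 3205 / 314.30 = 10.20 mol
n/ν for X = 6.357/1 = 6.357
n/ν for B = 10.20/1 = 10.20
Smallest n/ν is X → limiting reagent.
B consumed = (1/1) × 6.357 = 6.357 mol
B remaining = 10.20 − 6.357 = 3.843 mol
mass = 3.843 × 314.30 = 1208 g

1210 g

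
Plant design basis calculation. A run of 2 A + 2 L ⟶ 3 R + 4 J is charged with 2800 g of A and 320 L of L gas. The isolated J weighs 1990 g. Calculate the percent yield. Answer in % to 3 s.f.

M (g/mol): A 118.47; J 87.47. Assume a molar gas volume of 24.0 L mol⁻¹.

85.3 %

n(A) = 2800 / 118.47 = 23.63 mol
n(L) = 320.0 / 24.0 = 13.33 mol
n/ν → A: 11.82, L: 6.665; L is limiting.
theoretical n(J) = (4/2) × 13.33 = 26.66 mol → 2332 g
% yield = 1990 / 2332 × 100 = 85.33 %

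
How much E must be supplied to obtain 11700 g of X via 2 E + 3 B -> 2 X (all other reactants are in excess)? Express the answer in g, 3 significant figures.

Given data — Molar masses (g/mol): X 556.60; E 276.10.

n(X) = 11700 / 556.60 = 21.02 mol
n(E) = (2/2) × 21.02 = 21.02 mol
mass = 21.02 × 276.10 = 5804 g

5800 g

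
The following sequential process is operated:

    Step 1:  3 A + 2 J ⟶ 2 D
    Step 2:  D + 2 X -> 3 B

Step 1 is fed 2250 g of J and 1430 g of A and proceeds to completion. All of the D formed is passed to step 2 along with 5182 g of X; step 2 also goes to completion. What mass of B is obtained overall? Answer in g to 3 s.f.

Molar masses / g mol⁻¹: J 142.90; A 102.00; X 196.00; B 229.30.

6430 g

Step 1:
n(J) = 2250 / 142.90 = 15.75 mol
n(A) = 1430 / 102.00 = 14.02 mol
n/ν for J = 15.75/2 = 7.875
n/ν for A = 14.02/3 = 4.673
Smallest n/ν is A → limiting reagent.
n(D) produced = (2/3) × 14.02 = 9.347 mol
Step 2:
n(D) available = 9.347 mol
n(X) = 5182 / 196.00 = 26.44 mol
n/ν for D = 9.347/1 = 9.347
n/ν for X = 26.44/2 = 13.22
Smallest n/ν is D → limiting reagent.
n(B) = (3/1) × 9.347 = 28.04 mol
mass = 28.04 × 229.30 = 6430 g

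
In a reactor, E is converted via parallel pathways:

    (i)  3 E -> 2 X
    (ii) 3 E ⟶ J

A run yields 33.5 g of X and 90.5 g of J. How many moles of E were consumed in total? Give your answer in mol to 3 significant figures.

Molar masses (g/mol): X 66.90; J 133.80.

n(X) = 33.5 / 66.90 = 0.5007 mol
n(J) = 90.5 / 133.80 = 0.6764 mol
n(E) via (i) = (3/2)×0.5007 = 0.7511 mol
n(E) via (ii) = (3/1)×0.6764 = 2.029 mol
total n(E) = 0.7511 + 2.029 = 2.780 mol

2.78 mol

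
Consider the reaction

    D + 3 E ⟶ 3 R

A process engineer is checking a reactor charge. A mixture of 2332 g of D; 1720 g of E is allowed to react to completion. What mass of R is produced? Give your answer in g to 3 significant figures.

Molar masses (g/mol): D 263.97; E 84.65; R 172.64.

n(D) = 2332 / 263.97 = 8.834 mol
n(E) = 1720 / 84.65 = 20.32 mol
n/ν → D: 8.834, E: 6.773; E is limiting.
n(R) = (3/3) × 20.32 = 20.32 mol
mass = 20.32 × 172.64 = 3508 g

3510 g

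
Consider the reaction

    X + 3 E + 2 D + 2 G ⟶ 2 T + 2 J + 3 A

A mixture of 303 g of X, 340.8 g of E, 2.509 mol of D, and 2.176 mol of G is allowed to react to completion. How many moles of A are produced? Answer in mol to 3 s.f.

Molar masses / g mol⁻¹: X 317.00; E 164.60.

2.07 mol

n(X) = 303.0 / 317.00 = 0.9558 mol
n(E) = 340.8 / 164.60 = 2.070 mol
n(D) = 2.509 mol
n(G) = 2.176 mol
n/ν for X = 0.9558/1 = 0.9558
n/ν for E = 2.070/3 = 0.6900
n/ν for D = 2.509/2 = 1.255
n/ν for G = 2.176/2 = 1.088
Smallest n/ν is E → limiting reagent.
n(A) = (3/3) × 2.070 = 2.070 mol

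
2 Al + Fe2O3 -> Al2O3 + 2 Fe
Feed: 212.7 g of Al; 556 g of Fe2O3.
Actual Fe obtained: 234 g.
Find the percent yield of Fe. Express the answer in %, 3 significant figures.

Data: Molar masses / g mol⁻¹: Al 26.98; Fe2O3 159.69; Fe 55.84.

60.2 %

n(Al) = 212.7 / 26.98 = 7.884 mol
n(Fe2O3) = 556.0 / 159.69 = 3.482 mol
n/ν → Al: 3.942, Fe2O3: 3.482; Fe2O3 is limiting.
theoretical n(Fe) = (2/1) × 3.482 = 6.964 mol → 388.9 g
% yield = 234 / 388.9 × 100 = 60.17 %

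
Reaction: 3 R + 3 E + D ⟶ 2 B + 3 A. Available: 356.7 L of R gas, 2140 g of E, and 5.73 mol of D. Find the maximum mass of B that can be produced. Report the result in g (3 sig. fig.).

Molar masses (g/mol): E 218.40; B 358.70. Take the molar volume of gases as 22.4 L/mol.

2340 g

n(R) = 356.7 / 22.4 = 15.92 mol
n(E) = 2140 / 218.40 = 9.799 mol
n(D) = 5.730 mol
n/ν for R = 15.92/3 = 5.307
n/ν for E = 9.799/3 = 3.266
n/ν for D = 5.730/1 = 5.730
Smallest n/ν is E → limiting reagent.
n(B) = (2/3) × 9.799 = 6.533 mol
mass = 6.533 × 358.70 = 2343 g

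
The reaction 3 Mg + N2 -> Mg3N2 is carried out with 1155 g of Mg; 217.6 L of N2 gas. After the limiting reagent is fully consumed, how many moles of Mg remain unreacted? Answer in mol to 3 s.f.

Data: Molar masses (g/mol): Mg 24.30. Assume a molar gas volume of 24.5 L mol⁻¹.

n(Mg) = 1155 / 24.30 = 47.53 mol
n(N2) = 217.6 / 24.5 = 8.882 mol
n/ν for Mg = 47.53/3 = 15.84
n/ν for N2 = 8.882/1 = 8.882
Smallest n/ν is N2 → limiting reagent.
Mg consumed = (3/1) × 8.882 = 26.65 mol
Mg remaining = 47.53 − 26.65 = 20.88 mol

20.9 mol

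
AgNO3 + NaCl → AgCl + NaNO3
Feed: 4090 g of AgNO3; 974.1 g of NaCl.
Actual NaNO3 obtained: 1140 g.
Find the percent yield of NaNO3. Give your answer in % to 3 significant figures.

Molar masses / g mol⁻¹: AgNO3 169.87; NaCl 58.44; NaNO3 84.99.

n(AgNO3) = 4090 / 169.87 = 24.08 mol
n(NaCl) = 974.1 / 58.44 = 16.67 mol
n/ν for AgNO3 = 24.08/1 = 24.08
n/ν for NaCl = 16.67/1 = 16.67
Smallest n/ν is NaCl → limiting reagent.
theoretical n(NaNO3) = (1/1) × 16.67 = 16.67 mol → 1417 g
% yield = 1140 / 1417 × 100 = 80.45 %

80.5 %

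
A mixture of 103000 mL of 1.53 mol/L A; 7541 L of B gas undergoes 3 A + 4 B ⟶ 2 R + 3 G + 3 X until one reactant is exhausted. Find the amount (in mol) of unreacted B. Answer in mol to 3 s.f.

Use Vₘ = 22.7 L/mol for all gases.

122 mol

n(A) = 1.53 × 103000/1000 = 157.6 mol
n(B) = 7541 / 22.7 = 332.2 mol
n/ν → A: 52.53, B: 83.05; A is limiting.
B consumed = (4/3) × 157.6 = 210.1 mol
B remaining = 332.2 − 210.1 = 122.1 mol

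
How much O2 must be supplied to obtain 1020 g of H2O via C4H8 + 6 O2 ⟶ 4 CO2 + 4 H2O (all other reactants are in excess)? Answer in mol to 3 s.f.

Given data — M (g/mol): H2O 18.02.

n(H2O) = 1020 / 18.02 = 56.60 mol
n(O2) = (6/4) × 56.60 = 84.90 mol

84.9 mol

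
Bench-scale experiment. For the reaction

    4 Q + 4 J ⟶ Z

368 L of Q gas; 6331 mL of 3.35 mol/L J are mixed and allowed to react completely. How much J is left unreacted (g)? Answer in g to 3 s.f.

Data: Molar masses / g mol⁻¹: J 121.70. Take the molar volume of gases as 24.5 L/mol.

753 g

n(Q) = 368.0 / 24.5 = 15.02 mol
n(J) = 3.35 × 6331/1000 = 21.21 mol
n/ν for Q = 15.02/4 = 3.755
n/ν for J = 21.21/4 = 5.303
Smallest n/ν is Q → limiting reagent.
J consumed = (4/4) × 15.02 = 15.02 mol
J remaining = 21.21 − 15.02 = 6.190 mol
mass = 6.190 × 121.70 = 753.3 g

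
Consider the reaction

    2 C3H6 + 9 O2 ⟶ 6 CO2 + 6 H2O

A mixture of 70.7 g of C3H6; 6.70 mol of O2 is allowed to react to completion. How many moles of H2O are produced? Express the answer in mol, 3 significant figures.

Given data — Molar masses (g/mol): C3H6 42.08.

n(C3H6) = 70.70 / 42.08 = 1.680 mol
n(O2) = 6.700 mol
n/ν → C3H6: 0.8400, O2: 0.7444; O2 is limiting.
n(H2O) = (6/9) × 6.700 = 4.467 mol

4.47 mol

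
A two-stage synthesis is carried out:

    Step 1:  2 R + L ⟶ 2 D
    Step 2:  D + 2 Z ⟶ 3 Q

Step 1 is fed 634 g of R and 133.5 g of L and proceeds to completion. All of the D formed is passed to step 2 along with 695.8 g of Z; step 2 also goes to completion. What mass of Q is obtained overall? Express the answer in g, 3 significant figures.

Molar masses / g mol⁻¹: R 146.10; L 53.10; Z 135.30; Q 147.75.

Step 1:
n(R) = 634.0 / 146.10 = 4.339 mol
n(L) = 133.5 / 53.10 = 2.514 mol
n/ν for R = 4.339/2 = 2.170
n/ν for L = 2.514/1 = 2.514
Smallest n/ν is R → limiting reagent.
n(D) produced = (2/2) × 4.339 = 4.339 mol
Step 2:
n(D) available = 4.339 mol
n(Z) = 695.8 / 135.30 = 5.143 mol
n/ν for D = 4.339/1 = 4.339
n/ν for Z = 5.143/2 = 2.572
Smallest n/ν is Z → limiting reagent.
n(Q) = (3/2) × 5.143 = 7.715 mol
mass = 7.715 × 147.75 = 1140 g

1140 g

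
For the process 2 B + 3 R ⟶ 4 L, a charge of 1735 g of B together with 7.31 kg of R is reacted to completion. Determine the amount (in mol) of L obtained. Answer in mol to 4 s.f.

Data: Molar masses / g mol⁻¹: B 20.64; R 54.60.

n(B) = 1735 / 20.64 = 84.06 mol
n(R) = 7.310×1000 / 54.60 = 133.9 mol
n/ν for B = 84.06/2 = 42.03
n/ν for R = 133.9/3 = 44.63
Smallest n/ν is B → limiting reagent.
n(L) = (4/2) × 84.06 = 168.1 mol

168.1 mol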